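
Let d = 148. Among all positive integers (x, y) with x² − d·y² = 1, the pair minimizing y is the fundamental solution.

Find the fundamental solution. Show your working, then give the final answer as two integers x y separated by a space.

73 6

d=148: √d = [12; 6,24] (ℓ=2, even), read p_1/q_1
i=0: a=12 ⇒ p=12, q=1
i=1: a=6 ⇒ p=73, q=6
fundamental: x₁=73, y₁=6  (since 5329 − 148·36 = 1)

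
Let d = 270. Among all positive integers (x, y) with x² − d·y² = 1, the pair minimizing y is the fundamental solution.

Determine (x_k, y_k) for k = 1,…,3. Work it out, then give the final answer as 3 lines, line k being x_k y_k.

√270 = [16; 2,3,6,3,2,32, …], period ℓ=6 (even) → k=5
i=0: a=16 ⇒ p=16, q=1
…
i=4: a=3 ⇒ p=2284, q=139
i=5: a=2 ⇒ p=5291, q=322
(x₁, y₁) = (5291, 322);  5291² − 270·322² = 1 ✓
(x_2, y_2) = (5291·5291 + 270·322·322, 5291·322 + 322·5291) = (55989361, 3407404)
(x_3, y_3) = (5291·55989361 + 270·322·3407404, 5291·3407404 + 322·55989361) = (592479412811, 36057148806)

5291 322
55989361 3407404
592479412811 36057148806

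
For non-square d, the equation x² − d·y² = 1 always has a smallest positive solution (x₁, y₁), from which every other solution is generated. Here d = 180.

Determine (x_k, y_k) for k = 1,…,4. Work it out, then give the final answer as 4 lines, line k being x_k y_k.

161 12
51841 3864
16692641 1244196
5374978561 400627248

√180 = [13; 2,2,2,26, …], period ℓ=4 (even) → k=3
k=0  a_k=13  p_k/q_k = 13/1
…
k=2  a_k=2  p_k/q_k = 67/5
k=3  a_k=2  p_k/q_k = 161/12
fundamental: x₁=161, y₁=12  (since 25921 − 180·144 = 1)
n=2: (161,12)∘(161,12) = (161·161+180·12·12, 161·12+12·161) = (51841,3864)
n=3: (51841,3864)∘(161,12) = (161·51841+180·12·3864, 161·3864+12·51841) = (16692641,1244196)
n=4: (16692641,1244196)∘(161,12) = (161·16692641+180·12·1244196, 161·1244196+12·16692641) = (5374978561,400627248)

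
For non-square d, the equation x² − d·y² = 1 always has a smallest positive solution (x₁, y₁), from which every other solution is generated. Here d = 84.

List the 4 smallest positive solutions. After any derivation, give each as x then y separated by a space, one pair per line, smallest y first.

√84 → a₀=9, period (6,18); ℓ=2 even so k=1
step 0: (9, 1)  from 9·(1,0) + (0,1)
step 1: (55, 6)  from 6·(9,1) + (1,0)
→ (55, 6).  Check: 55²=3025, 84·6²=3024, difference 1.
n=2: (55,6)∘(55,6) = (55·55+84·6·6, 55·6+6·55) = (6049,660)
n=3: (6049,660)∘(55,6) = (55·6049+84·6·660, 55·660+6·6049) = (665335,72594)
n=4: (665335,72594)∘(55,6) = (55·665335+84·6·72594, 55·72594+6·665335) = (73180801,7984680)

55 6
6049 660
665335 72594
73180801 7984680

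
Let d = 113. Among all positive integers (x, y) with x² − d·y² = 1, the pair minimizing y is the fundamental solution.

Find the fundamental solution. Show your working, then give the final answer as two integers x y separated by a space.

[10; 1,1,1,2,2,1,1,1,20] for √113; ℓ=9 ⇒ convergent index 17
step 0: (10, 1)  from 10·(1,0) + (0,1)
…
step 5: (202, 19)  from 2·(85,8) + (32,3)
…
step 8: (776, 73)  from 1·(489,46) + (287,27)
step 9: (16009, 1506)  from 20·(776,73) + (489,46)
…
step 12: (49579, 4664)  from 1·(32794,3085) + (16785,1579)
step 13: (131952, 12413)  from 2·(49579,4664) + (32794,3085)
…
step 15: (445435, 41903)  from 1·(313483,29490) + (131952,12413)
step 16: (758918, 71393)  from 1·(445435,41903) + (313483,29490)
step 17: (1204353, 113296)  from 1·(758918,71393) + (445435,41903)
fundamental: x₁=1204353, y₁=113296  (since 1450466148609 − 113·12835983616 = 1)

1204353 113296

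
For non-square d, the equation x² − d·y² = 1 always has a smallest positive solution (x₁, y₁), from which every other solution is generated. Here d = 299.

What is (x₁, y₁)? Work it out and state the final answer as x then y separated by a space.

[17; 3,2,3,34] for √299; ℓ=4 ⇒ convergent index 3
k=0  a_k=17  p_k/q_k = 17/1
…
k=2  a_k=2  p_k/q_k = 121/7
k=3  a_k=3  p_k/q_k = 415/24
fundamental: x₁=415, y₁=24  (since 172225 − 299·576 = 1)

415 24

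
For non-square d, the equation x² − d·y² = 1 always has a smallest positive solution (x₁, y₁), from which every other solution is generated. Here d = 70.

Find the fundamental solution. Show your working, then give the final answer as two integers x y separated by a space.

d=70: √d = [8; 2,1,2,1,2,16] (ℓ=6, even), read p_5/q_5
i=0: a=8 ⇒ p=8, q=1
i=1: a=2 ⇒ p=17, q=2
i=2: a=1 ⇒ p=25, q=3
…
i=4: a=1 ⇒ p=92, q=11
i=5: a=2 ⇒ p=251, q=30
fundamental: x₁=251, y₁=30  (since 63001 − 70·900 = 1)

251 30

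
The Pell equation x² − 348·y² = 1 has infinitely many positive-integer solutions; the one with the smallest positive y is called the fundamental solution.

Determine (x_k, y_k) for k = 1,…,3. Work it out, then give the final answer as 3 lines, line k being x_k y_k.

1567 84
4910977 263256
15391000351 825044220

√348 → a₀=18, period (1,1,1,8,1,1,1,36); ℓ=8 even so k=7
step 0: (18, 1)  from 18·(1,0) + (0,1)
…
step 2: (37, 2)  from 1·(19,1) + (18,1)
…
step 6: (1026, 55)  from 1·(541,29) + (485,26)
step 7: (1567, 84)  from 1·(1026,55) + (541,29)
fundamental: x₁=1567, y₁=84  (since 2455489 − 348·7056 = 1)
(1567+84√348)^2 = 4910977 + 263256√348
(1567+84√348)^3 = 15391000351 + 825044220√348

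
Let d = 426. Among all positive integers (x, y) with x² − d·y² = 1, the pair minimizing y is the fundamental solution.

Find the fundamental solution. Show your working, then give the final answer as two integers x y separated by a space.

[20; 1,1,1,3,2,6,2,3,1,1,1,40] for √426; ℓ=12 ⇒ convergent index 11
k=0  a_k=20  p_k/q_k = 20/1
k=1  a_k=1  p_k/q_k = 21/1
k=2  a_k=1  p_k/q_k = 41/2
…
k=4  a_k=3  p_k/q_k = 227/11
…
k=6  a_k=6  p_k/q_k = 3323/161
…
k=8  a_k=3  p_k/q_k = 24809/1202
k=9  a_k=1  p_k/q_k = 31971/1549
k=10  a_k=1  p_k/q_k = 56780/2751
k=11  a_k=1  p_k/q_k = 88751/4300
→ (88751, 4300).  Check: 88751²=7876740001, 426·4300²=7876740000, difference 1.

88751 4300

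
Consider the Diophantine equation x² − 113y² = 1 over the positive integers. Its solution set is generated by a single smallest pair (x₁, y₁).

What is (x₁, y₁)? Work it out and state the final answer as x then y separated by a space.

√113 = [10; 1,1,1,2,2,1,1,1,20, …], period ℓ=9 (odd) → k=17
step 0: (10, 1)  from 10·(1,0) + (0,1)
step 1: (11, 1)  from 1·(10,1) + (1,0)
…
step 3: (32, 3)  from 1·(21,2) + (11,1)
step 4: (85, 8)  from 2·(32,3) + (21,2)
…
step 6: (287, 27)  from 1·(202,19) + (85,8)
…
step 11: (32794, 3085)  from 1·(16785,1579) + (16009,1506)
step 12: (49579, 4664)  from 1·(32794,3085) + (16785,1579)
step 13: (131952, 12413)  from 2·(49579,4664) + (32794,3085)
…
step 16: (758918, 71393)  from 1·(445435,41903) + (313483,29490)
step 17: (1204353, 113296)  from 1·(758918,71393) + (445435,41903)
→ (1204353, 113296).  Check: 1204353²=1450466148609, 113·113296²=1450466148608, difference 1.

1204353 113296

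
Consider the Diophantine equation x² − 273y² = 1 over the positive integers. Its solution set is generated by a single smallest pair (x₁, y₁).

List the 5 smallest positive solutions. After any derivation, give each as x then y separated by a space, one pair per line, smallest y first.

727 44
1057057 63976
1536960151 93021060
2234739002497 135252557264
3249308972670487 196657125240796

d=273: √d = [16; 1,1,10,1,1,32] (ℓ=6, even), read p_5/q_5
step 0: (16, 1)  from 16·(1,0) + (0,1)
…
step 3: (347, 21)  from 10·(33,2) + (17,1)
step 4: (380, 23)  from 1·(347,21) + (33,2)
step 5: (727, 44)  from 1·(380,23) + (347,21)
→ (727, 44).  Check: 727²=528529, 273·44²=528528, difference 1.
(727+44√273)^2 = 1057057 + 63976√273
(727+44√273)^3 = 1536960151 + 93021060√273
(727+44√273)^4 = 2234739002497 + 135252557264√273
(727+44√273)^5 = 3249308972670487 + 196657125240796√273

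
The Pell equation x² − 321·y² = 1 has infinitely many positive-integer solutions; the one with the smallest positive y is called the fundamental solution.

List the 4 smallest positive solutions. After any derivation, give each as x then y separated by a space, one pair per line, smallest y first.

√321 = [17; 1,10,1,34, …], period ℓ=4 (even) → k=3
i=0: a=17 ⇒ p=17, q=1
i=1: a=1 ⇒ p=18, q=1
i=2: a=10 ⇒ p=197, q=11
i=3: a=1 ⇒ p=215, q=12
(x₁, y₁) = (215, 12);  215² − 321·12² = 1 ✓
(x_2, y_2) = (215·215 + 321·12·12, 215·12 + 12·215) = (92449, 5160)
(x_3, y_3) = (215·92449 + 321·12·5160, 215·5160 + 12·92449) = (39752855, 2218788)
(x_4, y_4) = (215·39752855 + 321·12·2218788, 215·2218788 + 12·39752855) = (17093635201, 954073680)

215 12
92449 5160
39752855 2218788
17093635201 954073680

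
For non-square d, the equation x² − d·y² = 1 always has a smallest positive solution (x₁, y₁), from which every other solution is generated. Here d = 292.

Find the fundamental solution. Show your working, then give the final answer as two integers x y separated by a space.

d=292: √d = [17; 11,2,1,3,8,3,1,2,11,34] (ℓ=10, even), read p_9/q_9
step 0: (17, 1)  from 17·(1,0) + (0,1)
…
step 4: (2136, 125)  from 3·(581,34) + (393,23)
…
step 8: (200767, 11749)  from 2·(72812,4261) + (55143,3227)
step 9: (2281249, 133500)  from 11·(200767,11749) + (72812,4261)
(x₁, y₁) = (2281249, 133500);  2281249² − 292·133500² = 1 ✓

2281249 133500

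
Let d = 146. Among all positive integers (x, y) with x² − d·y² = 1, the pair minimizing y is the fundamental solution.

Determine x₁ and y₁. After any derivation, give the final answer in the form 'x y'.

145 12

[12; 12,24] for √146; ℓ=2 ⇒ convergent index 1
a_0=12:  p_0=12·1+0=12,  q_0=12·0+1=1
a_1=12:  p_1=12·12+1=145,  q_1=12·1+0=12
→ (145, 12).  Check: 145²=21025, 146·12²=21024, difference 1.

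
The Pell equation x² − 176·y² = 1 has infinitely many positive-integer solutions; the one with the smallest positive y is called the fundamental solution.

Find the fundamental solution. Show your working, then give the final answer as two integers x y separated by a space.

[13; 3,1,3,26] for √176; ℓ=4 ⇒ convergent index 3
step 0: (13, 1)  from 13·(1,0) + (0,1)
…
step 2: (53, 4)  from 1·(40,3) + (13,1)
step 3: (199, 15)  from 3·(53,4) + (40,3)
fundamental: x₁=199, y₁=15  (since 39601 − 176·225 = 1)

199 15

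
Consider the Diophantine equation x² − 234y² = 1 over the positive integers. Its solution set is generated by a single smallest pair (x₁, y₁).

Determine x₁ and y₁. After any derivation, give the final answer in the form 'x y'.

5201 340

d=234: √d = [15; 3,2,1,2,1,2,3,30] (ℓ=8, even), read p_7/q_7
i=0: a=15 ⇒ p=15, q=1
i=1: a=3 ⇒ p=46, q=3
i=2: a=2 ⇒ p=107, q=7
i=3: a=1 ⇒ p=153, q=10
…
i=6: a=2 ⇒ p=1545, q=101
i=7: a=3 ⇒ p=5201, q=340
→ (5201, 340).  Check: 5201²=27050401, 234·340²=27050400, difference 1.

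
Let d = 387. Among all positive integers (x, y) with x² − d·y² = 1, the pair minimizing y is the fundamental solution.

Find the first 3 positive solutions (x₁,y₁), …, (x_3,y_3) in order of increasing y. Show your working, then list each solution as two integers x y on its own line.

[19; 1,2,19,2,1,38] for √387; ℓ=6 ⇒ convergent index 5
k=0  a_k=19  p_k/q_k = 19/1
k=1  a_k=1  p_k/q_k = 20/1
k=2  a_k=2  p_k/q_k = 59/3
k=3  a_k=19  p_k/q_k = 1141/58
k=4  a_k=2  p_k/q_k = 2341/119
k=5  a_k=1  p_k/q_k = 3482/177
(x₁, y₁) = (3482, 177);  3482² − 387·177² = 1 ✓
(x_2, y_2) = (3482·3482 + 387·177·177, 3482·177 + 177·3482) = (24248647, 1232628)
(x_3, y_3) = (3482·24248647 + 387·177·1232628, 3482·1232628 + 177·24248647) = (168867574226, 8584021215)

3482 177
24248647 1232628
168867574226 8584021215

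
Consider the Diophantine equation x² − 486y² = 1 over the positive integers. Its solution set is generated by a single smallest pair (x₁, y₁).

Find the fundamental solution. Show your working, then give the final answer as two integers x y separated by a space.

485 22

√486 = [22; 22,44, …], period ℓ=2 (even) → k=1
k=0  a_k=22  p_k/q_k = 22/1
k=1  a_k=22  p_k/q_k = 485/22
fundamental: x₁=485, y₁=22  (since 235225 − 486·484 = 1)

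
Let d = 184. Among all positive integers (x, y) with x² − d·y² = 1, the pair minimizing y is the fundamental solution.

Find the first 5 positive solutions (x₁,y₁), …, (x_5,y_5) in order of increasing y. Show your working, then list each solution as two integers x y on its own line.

√184 → a₀=13, period (1,1,3,2,1,2,1,2,3,1,1,26); ℓ=12 even so k=11
i=0: a=13 ⇒ p=13, q=1
i=1: a=1 ⇒ p=14, q=1
i=2: a=1 ⇒ p=27, q=2
i=3: a=3 ⇒ p=95, q=7
i=4: a=2 ⇒ p=217, q=16
i=5: a=1 ⇒ p=312, q=23
i=6: a=2 ⇒ p=841, q=62
i=7: a=1 ⇒ p=1153, q=85
i=8: a=2 ⇒ p=3147, q=232
…
i=10: a=1 ⇒ p=13741, q=1013
i=11: a=1 ⇒ p=24335, q=1794
fundamental: x₁=24335, y₁=1794  (since 592192225 − 184·3218436 = 1)
k=2:  x_2 = 24335·24335+184·1794·1794 = 1184384449,  y_2 = 24335·1794+1794·24335 = 87313980
k=3:  x_3 = 24335·1184384449+184·1794·87313980 = 57643991108495,  y_3 = 24335·87313980+1794·1184384449 = 4249571404806
k=4:  x_4 = 24335·57643991108495+184·1794·4249571404806 = 2805533046066067201,  y_4 = 24335·4249571404806+1794·57643991108495 = 206826640184594040
k=5:  x_5 = 24335·2805533046066067201+184·1794·206826640184594040 = 136545293294391499564175,  y_5 = 24335·206826640184594040+1794·2805533046066067201 = 10066252573534620521994

24335 1794
1184384449 87313980
57643991108495 4249571404806
2805533046066067201 206826640184594040
136545293294391499564175 10066252573534620521994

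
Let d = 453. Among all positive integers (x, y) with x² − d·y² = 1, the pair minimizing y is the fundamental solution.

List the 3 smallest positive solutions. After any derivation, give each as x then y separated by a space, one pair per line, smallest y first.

1653751 77700
5469784740001 256992905400
18091323967121133751 850004548596233100

d=453: √d = [21; 3,1,1,10,14,10,1,1,3,42] (ℓ=10, even), read p_9/q_9
i=0: a=21 ⇒ p=21, q=1
…
i=5: a=14 ⇒ p=22199, q=1043
…
i=8: a=1 ⇒ p=469329, q=22051
i=9: a=3 ⇒ p=1653751, q=77700
fundamental: x₁=1653751, y₁=77700  (since 2734892370001 − 453·6037290000 = 1)
k=2:  x_2 = 1653751·1653751+453·77700·77700 = 5469784740001,  y_2 = 1653751·77700+77700·1653751 = 256992905400
k=3:  x_3 = 1653751·5469784740001+453·77700·256992905400 = 18091323967121133751,  y_3 = 1653751·256992905400+77700·5469784740001 = 850004548596233100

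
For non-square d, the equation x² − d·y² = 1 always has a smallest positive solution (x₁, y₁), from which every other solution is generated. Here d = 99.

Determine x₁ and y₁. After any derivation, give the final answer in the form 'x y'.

d=99: √d = [9; 1,18] (ℓ=2, even), read p_1/q_1
a_0=9:  p_0=9·1+0=9,  q_0=9·0+1=1
a_1=1:  p_1=1·9+1=10,  q_1=1·1+0=1
fundamental: x₁=10, y₁=1  (since 100 − 99·1 = 1)

10 1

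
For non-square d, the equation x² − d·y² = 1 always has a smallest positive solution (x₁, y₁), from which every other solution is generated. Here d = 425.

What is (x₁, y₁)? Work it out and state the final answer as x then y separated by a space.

143649 6968

[20; 1,1,1,1,1,1,40] for √425; ℓ=7 ⇒ convergent index 13
k=0  a_k=20  p_k/q_k = 20/1
k=1  a_k=1  p_k/q_k = 21/1
…
k=4  a_k=1  p_k/q_k = 103/5
k=5  a_k=1  p_k/q_k = 165/8
k=6  a_k=1  p_k/q_k = 268/13
k=7  a_k=40  p_k/q_k = 10885/528
…
k=9  a_k=1  p_k/q_k = 22038/1069
…
k=12  a_k=1  p_k/q_k = 88420/4289
k=13  a_k=1  p_k/q_k = 143649/6968
→ (143649, 6968).  Check: 143649²=20635035201, 425·6968²=20635035200, difference 1.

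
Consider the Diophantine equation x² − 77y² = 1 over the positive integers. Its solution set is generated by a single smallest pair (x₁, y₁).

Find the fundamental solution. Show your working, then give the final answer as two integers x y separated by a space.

[8; 1,3,2,3,1,16] for √77; ℓ=6 ⇒ convergent index 5
step 0: (8, 1)  from 8·(1,0) + (0,1)
…
step 2: (35, 4)  from 3·(9,1) + (8,1)
step 3: (79, 9)  from 2·(35,4) + (9,1)
step 4: (272, 31)  from 3·(79,9) + (35,4)
step 5: (351, 40)  from 1·(272,31) + (79,9)
(x₁, y₁) = (351, 40);  351² − 77·40² = 1 ✓

351 40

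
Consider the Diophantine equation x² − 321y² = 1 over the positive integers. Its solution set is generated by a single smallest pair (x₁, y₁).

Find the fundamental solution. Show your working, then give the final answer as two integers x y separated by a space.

215 12

√321 → a₀=17, period (1,10,1,34); ℓ=4 even so k=3
a_0=17:  p_0=17·1+0=17,  q_0=17·0+1=1
…
a_2=10:  p_2=10·18+17=197,  q_2=10·1+1=11
a_3=1:  p_3=1·197+18=215,  q_3=1·11+1=12
→ (215, 12).  Check: 215²=46225, 321·12²=46224, difference 1.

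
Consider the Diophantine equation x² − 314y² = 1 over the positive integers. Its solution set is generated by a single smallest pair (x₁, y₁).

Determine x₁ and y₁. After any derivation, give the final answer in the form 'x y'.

392499 22150

d=314: √d = [17; 1,2,1,1,2,1,34] (ℓ=7, odd), read p_13/q_13
k=0  a_k=17  p_k/q_k = 17/1
…
k=5  a_k=2  p_k/q_k = 319/18
k=6  a_k=1  p_k/q_k = 443/25
…
k=9  a_k=2  p_k/q_k = 47029/2654
…
k=11  a_k=1  p_k/q_k = 109882/6201
k=12  a_k=2  p_k/q_k = 282617/15949
k=13  a_k=1  p_k/q_k = 392499/22150
fundamental: x₁=392499, y₁=22150  (since 154055465001 − 314·490622500 = 1)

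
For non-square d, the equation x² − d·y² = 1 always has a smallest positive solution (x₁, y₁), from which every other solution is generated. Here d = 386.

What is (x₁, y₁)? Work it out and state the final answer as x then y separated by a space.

d=386: √d = [19; 1,1,1,4,1,18,1,4,1,1,1,38] (ℓ=12, even), read p_11/q_11
i=0: a=19 ⇒ p=19, q=1
…
i=5: a=1 ⇒ p=334, q=17
…
i=9: a=1 ⇒ p=39392, q=2005
i=10: a=1 ⇒ p=72163, q=3673
i=11: a=1 ⇒ p=111555, q=5678
fundamental: x₁=111555, y₁=5678  (since 12444518025 − 386·32239684 = 1)

111555 5678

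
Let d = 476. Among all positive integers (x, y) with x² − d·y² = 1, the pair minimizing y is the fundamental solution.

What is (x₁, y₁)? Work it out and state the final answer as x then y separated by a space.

d=476: √d = [21; 1,4,2,10,2,4,1,42] (ℓ=8, even), read p_7/q_7
k=0  a_k=21  p_k/q_k = 21/1
k=1  a_k=1  p_k/q_k = 22/1
…
k=6  a_k=4  p_k/q_k = 23541/1079
k=7  a_k=1  p_k/q_k = 28799/1320
fundamental: x₁=28799, y₁=1320  (since 829382401 − 476·1742400 = 1)

28799 1320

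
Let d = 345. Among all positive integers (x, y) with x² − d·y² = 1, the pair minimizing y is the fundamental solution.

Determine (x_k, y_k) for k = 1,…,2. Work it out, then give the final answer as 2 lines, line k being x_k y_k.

6761 364
91422241 4922008

[18; 1,1,2,1,6,1,2,1,1,36] for √345; ℓ=10 ⇒ convergent index 9
k=0  a_k=18  p_k/q_k = 18/1
…
k=3  a_k=2  p_k/q_k = 93/5
…
k=6  a_k=1  p_k/q_k = 1003/54
k=7  a_k=2  p_k/q_k = 2879/155
k=8  a_k=1  p_k/q_k = 3882/209
k=9  a_k=1  p_k/q_k = 6761/364
(x₁, y₁) = (6761, 364);  6761² − 345·364² = 1 ✓
(x_2, y_2) = (6761·6761 + 345·364·364, 6761·364 + 364·6761) = (91422241, 4922008)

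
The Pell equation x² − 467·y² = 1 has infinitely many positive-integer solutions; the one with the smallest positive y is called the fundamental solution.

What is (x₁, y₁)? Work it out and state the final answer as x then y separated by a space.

[21; 1,1,1,1,3,…,1,1,42] for √467; ℓ=14 ⇒ convergent index 13
a_0=21:  p_0=21·1+0=21,  q_0=21·0+1=1
a_1=1:  p_1=1·21+1=22,  q_1=1·1+0=1
a_2=1:  p_2=1·22+21=43,  q_2=1·1+1=2
a_3=1:  p_3=1·43+22=65,  q_3=1·2+1=3
a_4=1:  p_4=1·65+43=108,  q_4=1·3+2=5
a_5=3:  p_5=3·108+65=389,  q_5=3·5+3=18
a_6=3:  p_6=3·389+108=1275,  q_6=3·18+5=59
a_7=21:  p_7=21·1275+389=27164,  q_7=21·59+18=1257
a_8=3:  p_8=3·27164+1275=82767,  q_8=3·1257+59=3830
…
a_10=1:  p_10=1·275465+82767=358232,  q_10=1·12747+3830=16577
a_11=1:  p_11=1·358232+275465=633697,  q_11=1·16577+12747=29324
a_12=1:  p_12=1·633697+358232=991929,  q_12=1·29324+16577=45901
a_13=1:  p_13=1·991929+633697=1625626,  q_13=1·45901+29324=75225
→ (1625626, 75225).  Check: 1625626²=2642659891876, 467·75225²=2642659891875, difference 1.

1625626 75225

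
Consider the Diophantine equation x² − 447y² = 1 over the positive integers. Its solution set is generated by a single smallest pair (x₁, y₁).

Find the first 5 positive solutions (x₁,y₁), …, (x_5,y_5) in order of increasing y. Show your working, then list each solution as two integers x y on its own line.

√447 = [21; 7,42, …], period ℓ=2 (even) → k=1
i=0: a=21 ⇒ p=21, q=1
i=1: a=7 ⇒ p=148, q=7
(x₁, y₁) = (148, 7);  148² − 447·7² = 1 ✓
n=2: (148,7)∘(148,7) = (148·148+447·7·7, 148·7+7·148) = (43807,2072)
n=3: (43807,2072)∘(148,7) = (148·43807+447·7·2072, 148·2072+7·43807) = (12966724,613305)
n=4: (12966724,613305)∘(148,7) = (148·12966724+447·7·613305, 148·613305+7·12966724) = (3838106497,181536208)
n=5: (3838106497,181536208)∘(148,7) = (148·3838106497+447·7·181536208, 148·181536208+7·3838106497) = (1136066556388,53734104263)

148 7
43807 2072
12966724 613305
3838106497 181536208
1136066556388 53734104263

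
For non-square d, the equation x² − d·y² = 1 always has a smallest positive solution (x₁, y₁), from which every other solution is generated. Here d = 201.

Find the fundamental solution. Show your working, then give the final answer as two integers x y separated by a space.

√201 = [14; 5,1,1,1,2,…,1,5,28, …], period ℓ=14 (even) → k=13
a_0=14:  p_0=14·1+0=14,  q_0=14·0+1=1
a_1=5:  p_1=5·14+1=71,  q_1=5·1+0=5
a_2=1:  p_2=1·71+14=85,  q_2=1·5+1=6
a_3=1:  p_3=1·85+71=156,  q_3=1·6+5=11
a_4=1:  p_4=1·156+85=241,  q_4=1·11+6=17
a_5=2:  p_5=2·241+156=638,  q_5=2·17+11=45
…
a_7=8:  p_7=8·879+638=7670,  q_7=8·62+45=541
…
a_9=2:  p_9=2·8549+7670=24768,  q_9=2·603+541=1747
a_10=1:  p_10=1·24768+8549=33317,  q_10=1·1747+603=2350
…
a_12=1:  p_12=1·58085+33317=91402,  q_12=1·4097+2350=6447
a_13=5:  p_13=5·91402+58085=515095,  q_13=5·6447+4097=36332
→ (515095, 36332).  Check: 515095²=265322859025, 201·36332²=265322859024, difference 1.

515095 36332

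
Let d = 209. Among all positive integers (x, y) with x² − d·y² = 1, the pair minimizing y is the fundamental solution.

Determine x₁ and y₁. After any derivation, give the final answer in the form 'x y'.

46551 3220

d=209: √d = [14; 2,5,3,2,3,5,2,28] (ℓ=8, even), read p_7/q_7
k=0  a_k=14  p_k/q_k = 14/1
k=1  a_k=2  p_k/q_k = 29/2
k=2  a_k=5  p_k/q_k = 159/11
k=3  a_k=3  p_k/q_k = 506/35
k=4  a_k=2  p_k/q_k = 1171/81
…
k=6  a_k=5  p_k/q_k = 21266/1471
k=7  a_k=2  p_k/q_k = 46551/3220
→ (46551, 3220).  Check: 46551²=2166995601, 209·3220²=2166995600, difference 1.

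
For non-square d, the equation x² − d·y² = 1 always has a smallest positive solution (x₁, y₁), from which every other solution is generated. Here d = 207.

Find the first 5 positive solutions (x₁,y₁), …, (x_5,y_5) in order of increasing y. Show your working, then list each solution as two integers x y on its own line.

√207 = [14; 2,1,1,2,1,1,2,28, …], period ℓ=8 (even) → k=7
k=0  a_k=14  p_k/q_k = 14/1
…
k=4  a_k=2  p_k/q_k = 187/13
…
k=6  a_k=1  p_k/q_k = 446/31
k=7  a_k=2  p_k/q_k = 1151/80
(x₁, y₁) = (1151, 80);  1151² − 207·80² = 1 ✓
k=2:  x_2 = 1151·1151+207·80·80 = 2649601,  y_2 = 1151·80+80·1151 = 184160
k=3:  x_3 = 1151·2649601+207·80·184160 = 6099380351,  y_3 = 1151·184160+80·2649601 = 423936240
k=4:  x_4 = 1151·6099380351+207·80·423936240 = 14040770918401,  y_4 = 1151·423936240+80·6099380351 = 975901040320
k=5:  x_5 = 1151·14040770918401+207·80·975901040320 = 32321848554778751,  y_5 = 1151·975901040320+80·14040770918401 = 2246523770880400

1151 80
2649601 184160
6099380351 423936240
14040770918401 975901040320
32321848554778751 2246523770880400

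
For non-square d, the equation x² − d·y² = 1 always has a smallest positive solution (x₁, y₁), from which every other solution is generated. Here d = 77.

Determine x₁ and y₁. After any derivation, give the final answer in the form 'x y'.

√77 = [8; 1,3,2,3,1,16, …], period ℓ=6 (even) → k=5
k=0  a_k=8  p_k/q_k = 8/1
k=1  a_k=1  p_k/q_k = 9/1
…
k=4  a_k=3  p_k/q_k = 272/31
k=5  a_k=1  p_k/q_k = 351/40
(x₁, y₁) = (351, 40);  351² − 77·40² = 1 ✓

351 40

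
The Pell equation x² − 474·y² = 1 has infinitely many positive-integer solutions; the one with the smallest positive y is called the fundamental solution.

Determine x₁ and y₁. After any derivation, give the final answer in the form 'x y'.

193549 8890

√474 = [21; 1,3,2,1,1,…,3,1,42, …], period ℓ=14 (even) → k=13
step 0: (21, 1)  from 21·(1,0) + (0,1)
step 1: (22, 1)  from 1·(21,1) + (1,0)
step 2: (87, 4)  from 3·(22,1) + (21,1)
step 3: (196, 9)  from 2·(87,4) + (22,1)
step 4: (283, 13)  from 1·(196,9) + (87,4)
step 5: (479, 22)  from 1·(283,13) + (196,9)
step 6: (762, 35)  from 1·(479,22) + (283,13)
step 7: (5051, 232)  from 6·(762,35) + (479,22)
step 8: (5813, 267)  from 1·(5051,232) + (762,35)
step 9: (10864, 499)  from 1·(5813,267) + (5051,232)
…
step 11: (44218, 2031)  from 2·(16677,766) + (10864,499)
step 12: (149331, 6859)  from 3·(44218,2031) + (16677,766)
step 13: (193549, 8890)  from 1·(149331,6859) + (44218,2031)
fundamental: x₁=193549, y₁=8890  (since 37461215401 − 474·79032100 = 1)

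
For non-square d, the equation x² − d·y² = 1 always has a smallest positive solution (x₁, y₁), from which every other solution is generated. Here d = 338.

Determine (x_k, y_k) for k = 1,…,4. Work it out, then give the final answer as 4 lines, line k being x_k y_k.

d=338: √d = [18; 2,1,1,2,36] (ℓ=5, odd), read p_9/q_9
a_0=18:  p_0=18·1+0=18,  q_0=18·0+1=1
…
a_2=1:  p_2=1·37+18=55,  q_2=1·2+1=3
a_3=1:  p_3=1·55+37=92,  q_3=1·3+2=5
a_4=2:  p_4=2·92+55=239,  q_4=2·5+3=13
…
a_7=1:  p_7=1·17631+8696=26327,  q_7=1·959+473=1432
a_8=1:  p_8=1·26327+17631=43958,  q_8=1·1432+959=2391
a_9=2:  p_9=2·43958+26327=114243,  q_9=2·2391+1432=6214
→ (114243, 6214).  Check: 114243²=13051463049, 338·6214²=13051463048, difference 1.
k=2:  x_2 = 114243·114243+338·6214·6214 = 26102926097,  y_2 = 114243·6214+6214·114243 = 1419812004
k=3:  x_3 = 114243·26102926097+338·6214·1419812004 = 5964153172084899,  y_3 = 114243·1419812004+6214·26102926097 = 324407165539730
k=4:  x_4 = 114243·5964153172084899+338·6214·324407165539730 = 1362725501650887306817,  y_4 = 114243·324407165539730+6214·5964153172084899 = 74122495624090936776

114243 6214
26102926097 1419812004
5964153172084899 324407165539730
1362725501650887306817 74122495624090936776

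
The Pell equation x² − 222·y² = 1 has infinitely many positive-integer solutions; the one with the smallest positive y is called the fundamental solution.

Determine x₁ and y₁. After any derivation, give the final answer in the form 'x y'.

149 10

√222 → a₀=14, period (1,8,1,28); ℓ=4 even so k=3
i=0: a=14 ⇒ p=14, q=1
i=1: a=1 ⇒ p=15, q=1
i=2: a=8 ⇒ p=134, q=9
i=3: a=1 ⇒ p=149, q=10
fundamental: x₁=149, y₁=10  (since 22201 − 222·100 = 1)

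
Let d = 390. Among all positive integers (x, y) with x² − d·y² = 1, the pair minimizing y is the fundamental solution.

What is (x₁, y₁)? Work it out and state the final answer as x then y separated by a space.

79 4

d=390: √d = [19; 1,2,1,38] (ℓ=4, even), read p_3/q_3
step 0: (19, 1)  from 19·(1,0) + (0,1)
…
step 2: (59, 3)  from 2·(20,1) + (19,1)
step 3: (79, 4)  from 1·(59,3) + (20,1)
(x₁, y₁) = (79, 4);  79² − 390·4² = 1 ✓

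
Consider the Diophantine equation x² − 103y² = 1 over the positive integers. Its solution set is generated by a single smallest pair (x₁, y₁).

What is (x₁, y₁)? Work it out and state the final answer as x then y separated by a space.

√103 = [10; 6,1,2,1,1,9,1,1,2,1,6,20, …], period ℓ=12 (even) → k=11
step 0: (10, 1)  from 10·(1,0) + (0,1)
…
step 3: (203, 20)  from 2·(71,7) + (61,6)
step 4: (274, 27)  from 1·(203,20) + (71,7)
…
step 6: (4567, 450)  from 9·(477,47) + (274,27)
…
step 9: (24266, 2391)  from 2·(9611,947) + (5044,497)
step 10: (33877, 3338)  from 1·(24266,2391) + (9611,947)
step 11: (227528, 22419)  from 6·(33877,3338) + (24266,2391)
fundamental: x₁=227528, y₁=22419  (since 51768990784 − 103·502611561 = 1)

227528 22419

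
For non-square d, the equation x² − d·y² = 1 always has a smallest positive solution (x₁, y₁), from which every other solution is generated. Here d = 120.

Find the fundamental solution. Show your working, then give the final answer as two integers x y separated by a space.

√120 → a₀=10, period (1,20); ℓ=2 even so k=1
k=0  a_k=10  p_k/q_k = 10/1
k=1  a_k=1  p_k/q_k = 11/1
→ (11, 1).  Check: 11²=121, 120·1²=120, difference 1.

11 1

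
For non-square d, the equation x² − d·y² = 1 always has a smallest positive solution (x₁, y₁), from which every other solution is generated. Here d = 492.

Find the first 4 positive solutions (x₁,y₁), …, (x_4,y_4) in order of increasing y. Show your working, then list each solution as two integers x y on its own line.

29767 1342
1772148577 79894628
105503093353351 4756446782010
6281021157926249857 283170302640288712

[22; 5,1,1,10,1,1,5,44] for √492; ℓ=8 ⇒ convergent index 7
a_0=22:  p_0=22·1+0=22,  q_0=22·0+1=1
a_1=5:  p_1=5·22+1=111,  q_1=5·1+0=5
a_2=1:  p_2=1·111+22=133,  q_2=1·5+1=6
…
a_5=1:  p_5=1·2573+244=2817,  q_5=1·116+11=127
a_6=1:  p_6=1·2817+2573=5390,  q_6=1·127+116=243
a_7=5:  p_7=5·5390+2817=29767,  q_7=5·243+127=1342
fundamental: x₁=29767, y₁=1342  (since 886074289 − 492·1800964 = 1)
(29767+1342√492)^2 = 1772148577 + 79894628√492
(29767+1342√492)^3 = 105503093353351 + 4756446782010√492
(29767+1342√492)^4 = 6281021157926249857 + 283170302640288712√492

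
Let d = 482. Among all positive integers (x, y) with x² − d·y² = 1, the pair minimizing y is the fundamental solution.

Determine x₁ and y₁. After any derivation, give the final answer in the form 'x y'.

[21; 1,20,1,42] for √482; ℓ=4 ⇒ convergent index 3
a_0=21:  p_0=21·1+0=21,  q_0=21·0+1=1
a_1=1:  p_1=1·21+1=22,  q_1=1·1+0=1
a_2=20:  p_2=20·22+21=461,  q_2=20·1+1=21
a_3=1:  p_3=1·461+22=483,  q_3=1·21+1=22
fundamental: x₁=483, y₁=22  (since 233289 − 482·484 = 1)

483 22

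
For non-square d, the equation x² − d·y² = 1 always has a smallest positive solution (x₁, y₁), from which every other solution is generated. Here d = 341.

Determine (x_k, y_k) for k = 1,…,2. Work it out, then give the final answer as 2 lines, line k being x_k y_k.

√341 = [18; 2,6,1,8,2,…,6,2,36, …], period ℓ=14 (even) → k=13
k=0  a_k=18  p_k/q_k = 18/1
k=1  a_k=2  p_k/q_k = 37/2
k=2  a_k=6  p_k/q_k = 240/13
k=3  a_k=1  p_k/q_k = 277/15
k=4  a_k=8  p_k/q_k = 2456/133
k=5  a_k=2  p_k/q_k = 5189/281
k=6  a_k=1  p_k/q_k = 7645/414
…
k=8  a_k=1  p_k/q_k = 28124/1523
k=9  a_k=2  p_k/q_k = 76727/4155
…
k=11  a_k=1  p_k/q_k = 718667/38918
k=12  a_k=6  p_k/q_k = 4953942/268271
k=13  a_k=2  p_k/q_k = 10626551/575460
→ (10626551, 575460).  Check: 10626551²=112923586155601, 341·575460²=112923586155600, difference 1.
(10626551+575460√341)^2 = 225847172311201 + 12230310076920√341

10626551 575460
225847172311201 12230310076920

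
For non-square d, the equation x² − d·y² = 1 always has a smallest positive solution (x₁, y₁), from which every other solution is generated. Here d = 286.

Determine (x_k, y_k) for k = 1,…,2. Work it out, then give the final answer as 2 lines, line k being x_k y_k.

√286 → a₀=16, period (1,10,3,3,2,3,3,10,1,32); ℓ=10 even so k=9
k=0  a_k=16  p_k/q_k = 16/1
…
k=5  a_k=2  p_k/q_k = 4397/260
…
k=8  a_k=10  p_k/q_k = 512132/30283
k=9  a_k=1  p_k/q_k = 561835/33222
→ (561835, 33222).  Check: 561835²=315658567225, 286·33222²=315658567224, difference 1.
(561835+33222√286)^2 = 631317134449 + 37330564740√286

561835 33222
631317134449 37330564740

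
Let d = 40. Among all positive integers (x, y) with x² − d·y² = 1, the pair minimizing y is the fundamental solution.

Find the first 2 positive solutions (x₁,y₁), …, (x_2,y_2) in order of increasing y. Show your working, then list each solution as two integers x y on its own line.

√40 → a₀=6, period (3,12); ℓ=2 even so k=1
i=0: a=6 ⇒ p=6, q=1
i=1: a=3 ⇒ p=19, q=3
fundamental: x₁=19, y₁=3  (since 361 − 40·9 = 1)
k=2:  x_2 = 19·19+40·3·3 = 721,  y_2 = 19·3+3·19 = 114

19 3
721 114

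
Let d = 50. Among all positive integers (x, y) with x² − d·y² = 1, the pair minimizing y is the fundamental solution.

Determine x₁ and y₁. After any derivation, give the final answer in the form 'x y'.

99 14

√50 = [7; 14, …], period ℓ=1 (odd) → k=1
step 0: (7, 1)  from 7·(1,0) + (0,1)
step 1: (99, 14)  from 14·(7,1) + (1,0)
fundamental: x₁=99, y₁=14  (since 9801 − 50·196 = 1)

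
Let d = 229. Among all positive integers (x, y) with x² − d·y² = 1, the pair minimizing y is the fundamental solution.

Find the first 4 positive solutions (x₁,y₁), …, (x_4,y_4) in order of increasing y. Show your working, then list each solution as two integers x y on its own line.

5848201 386460
68402909872801 4520191516920
800067931842043513801 52869977098885735380
9357916158133073035999171201 618388505879356792878585840

√229 = [15; 7,1,1,7,30, …], period ℓ=5 (odd) → k=9
k=0  a_k=15  p_k/q_k = 15/1
…
k=2  a_k=1  p_k/q_k = 121/8
k=3  a_k=1  p_k/q_k = 227/15
…
k=7  a_k=1  p_k/q_k = 413926/27353
k=8  a_k=1  p_k/q_k = 776325/51301
k=9  a_k=7  p_k/q_k = 5848201/386460
fundamental: x₁=5848201, y₁=386460  (since 34201454936401 − 229·149351331600 = 1)
n=2: (5848201,386460)∘(5848201,386460) = (5848201·5848201+229·386460·386460, 5848201·386460+386460·5848201) = (68402909872801,4520191516920)
n=3: (68402909872801,4520191516920)∘(5848201,386460) = (5848201·68402909872801+229·386460·4520191516920, 5848201·4520191516920+386460·68402909872801) = (800067931842043513801,52869977098885735380)
n=4: (800067931842043513801,52869977098885735380)∘(5848201,386460) = (5848201·800067931842043513801+229·386460·52869977098885735380, 5848201·52869977098885735380+386460·800067931842043513801) = (9357916158133073035999171201,618388505879356792878585840)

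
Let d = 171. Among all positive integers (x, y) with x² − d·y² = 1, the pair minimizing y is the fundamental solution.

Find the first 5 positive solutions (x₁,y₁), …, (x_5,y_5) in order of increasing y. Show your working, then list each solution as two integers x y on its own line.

170 13
57799 4420
19651490 1502787
6681448801 510943160
2271672940850 173719171613

√171 = [13; 13,26, …], period ℓ=2 (even) → k=1
a_0=13:  p_0=13·1+0=13,  q_0=13·0+1=1
a_1=13:  p_1=13·13+1=170,  q_1=13·1+0=13
fundamental: x₁=170, y₁=13  (since 28900 − 171·169 = 1)
(x_2, y_2) = (170·170 + 171·13·13, 170·13 + 13·170) = (57799, 4420)
(x_3, y_3) = (170·57799 + 171·13·4420, 170·4420 + 13·57799) = (19651490, 1502787)
(x_4, y_4) = (170·19651490 + 171·13·1502787, 170·1502787 + 13·19651490) = (6681448801, 510943160)
(x_5, y_5) = (170·6681448801 + 171·13·510943160, 170·510943160 + 13·6681448801) = (2271672940850, 173719171613)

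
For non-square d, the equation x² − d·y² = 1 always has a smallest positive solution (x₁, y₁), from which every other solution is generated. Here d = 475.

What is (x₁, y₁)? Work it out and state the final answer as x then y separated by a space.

57799 2652

[21; 1,3,1,6,2,6,1,3,1,42] for √475; ℓ=10 ⇒ convergent index 9
step 0: (21, 1)  from 21·(1,0) + (0,1)
step 1: (22, 1)  from 1·(21,1) + (1,0)
step 2: (87, 4)  from 3·(22,1) + (21,1)
step 3: (109, 5)  from 1·(87,4) + (22,1)
step 4: (741, 34)  from 6·(109,5) + (87,4)
step 5: (1591, 73)  from 2·(741,34) + (109,5)
step 6: (10287, 472)  from 6·(1591,73) + (741,34)
step 7: (11878, 545)  from 1·(10287,472) + (1591,73)
step 8: (45921, 2107)  from 3·(11878,545) + (10287,472)
step 9: (57799, 2652)  from 1·(45921,2107) + (11878,545)
→ (57799, 2652).  Check: 57799²=3340724401, 475·2652²=3340724400, difference 1.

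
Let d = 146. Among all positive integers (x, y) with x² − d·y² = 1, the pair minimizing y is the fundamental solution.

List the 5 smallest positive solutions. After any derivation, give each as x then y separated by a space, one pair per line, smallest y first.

145 12
42049 3480
12194065 1009188
3536236801 292661040
1025496478225 84870692412

√146 → a₀=12, period (12,24); ℓ=2 even so k=1
step 0: (12, 1)  from 12·(1,0) + (0,1)
step 1: (145, 12)  from 12·(12,1) + (1,0)
(x₁, y₁) = (145, 12);  145² − 146·12² = 1 ✓
k=2:  x_2 = 145·145+146·12·12 = 42049,  y_2 = 145·12+12·145 = 3480
k=3:  x_3 = 145·42049+146·12·3480 = 12194065,  y_3 = 145·3480+12·42049 = 1009188
k=4:  x_4 = 145·12194065+146·12·1009188 = 3536236801,  y_4 = 145·1009188+12·12194065 = 292661040
k=5:  x_5 = 145·3536236801+146·12·292661040 = 1025496478225,  y_5 = 145·292661040+12·3536236801 = 84870692412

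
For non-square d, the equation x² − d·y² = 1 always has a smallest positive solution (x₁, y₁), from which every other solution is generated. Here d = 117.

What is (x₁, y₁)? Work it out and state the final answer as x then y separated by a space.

√117 = [10; 1,4,2,4,1,20, …], period ℓ=6 (even) → k=5
step 0: (10, 1)  from 10·(1,0) + (0,1)
step 1: (11, 1)  from 1·(10,1) + (1,0)
…
step 3: (119, 11)  from 2·(54,5) + (11,1)
step 4: (530, 49)  from 4·(119,11) + (54,5)
step 5: (649, 60)  from 1·(530,49) + (119,11)
fundamental: x₁=649, y₁=60  (since 421201 − 117·3600 = 1)

649 60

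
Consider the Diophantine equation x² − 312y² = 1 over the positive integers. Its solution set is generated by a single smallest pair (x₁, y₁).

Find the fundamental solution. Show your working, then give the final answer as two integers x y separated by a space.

53 3

[17; 1,1,1,34] for √312; ℓ=4 ⇒ convergent index 3
step 0: (17, 1)  from 17·(1,0) + (0,1)
step 1: (18, 1)  from 1·(17,1) + (1,0)
step 2: (35, 2)  from 1·(18,1) + (17,1)
step 3: (53, 3)  from 1·(35,2) + (18,1)
fundamental: x₁=53, y₁=3  (since 2809 − 312·9 = 1)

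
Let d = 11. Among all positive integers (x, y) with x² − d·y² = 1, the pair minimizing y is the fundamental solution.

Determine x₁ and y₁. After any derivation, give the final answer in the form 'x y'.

√11 = [3; 3,6, …], period ℓ=2 (even) → k=1
step 0: (3, 1)  from 3·(1,0) + (0,1)
step 1: (10, 3)  from 3·(3,1) + (1,0)
fundamental: x₁=10, y₁=3  (since 100 − 11·9 = 1)

10 3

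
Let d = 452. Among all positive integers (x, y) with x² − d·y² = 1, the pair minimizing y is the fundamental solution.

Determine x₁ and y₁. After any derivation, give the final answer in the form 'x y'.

1204353 56648

[21; 3,1,5,3,10,3,5,1,3,42] for √452; ℓ=10 ⇒ convergent index 9
k=0  a_k=21  p_k/q_k = 21/1
k=1  a_k=3  p_k/q_k = 64/3
…
k=6  a_k=3  p_k/q_k = 49579/2332
…
k=8  a_k=1  p_k/q_k = 313483/14745
k=9  a_k=3  p_k/q_k = 1204353/56648
fundamental: x₁=1204353, y₁=56648  (since 1450466148609 − 452·3208995904 = 1)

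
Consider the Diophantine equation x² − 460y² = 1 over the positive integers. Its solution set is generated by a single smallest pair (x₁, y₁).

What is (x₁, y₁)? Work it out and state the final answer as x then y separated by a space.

2535751 118230

√460 = [21; 2,4,3,1,2,10,2,1,3,4,2,42, …], period ℓ=12 (even) → k=11
k=0  a_k=21  p_k/q_k = 21/1
k=1  a_k=2  p_k/q_k = 43/2
…
k=4  a_k=1  p_k/q_k = 815/38
k=5  a_k=2  p_k/q_k = 2252/105
…
k=8  a_k=1  p_k/q_k = 72257/3369
k=9  a_k=3  p_k/q_k = 265693/12388
k=10  a_k=4  p_k/q_k = 1135029/52921
k=11  a_k=2  p_k/q_k = 2535751/118230
fundamental: x₁=2535751, y₁=118230  (since 6430033134001 − 460·13978332900 = 1)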